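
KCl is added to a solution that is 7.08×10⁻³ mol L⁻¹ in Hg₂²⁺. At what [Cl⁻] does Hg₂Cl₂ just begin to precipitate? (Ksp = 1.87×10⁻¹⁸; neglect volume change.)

1.63×10⁻⁸ M

Precipitation of each salt begins when its ion product equals Ksp.
Hg₂Cl₂(s) ⇌ Hg₂²⁺(aq) + 2 Cl⁻(aq)
Ksp = [Hg₂²⁺][Cl⁻]^2 = [Cl⁻]^2(7.08×10⁻³)
[Cl⁻]^2 = 1.87×10⁻¹⁸ / (7.08×10⁻³) = 2.64×10⁻¹⁶
[Cl⁻] = 1.63×10⁻⁸ mol L⁻¹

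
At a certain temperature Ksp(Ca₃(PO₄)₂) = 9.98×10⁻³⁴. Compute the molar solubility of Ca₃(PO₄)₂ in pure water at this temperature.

Ca₃(PO₄)₂(s) ⇌ 3 Ca²⁺(aq) + 2 PO₄³⁻(aq)
If s mol/L of Ca₃(PO₄)₂ dissolves, [Ca²⁺] = 3s and [PO₄³⁻] = 2s.
Ksp = [Ca²⁺]^3[PO₄³⁻]^2 = (3s)^3 · (2s)^2 = 108s^5
108s^5 = 9.98×10⁻³⁴  ⇒  s^5 = 9.24×10⁻³⁶
s = 9.84×10⁻⁸ mol L⁻¹

9.84×10⁻⁸ M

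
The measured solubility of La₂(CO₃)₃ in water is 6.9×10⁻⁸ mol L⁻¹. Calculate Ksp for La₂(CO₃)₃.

Ksp = 1.7×10⁻³⁴

La₂(CO₃)₃(s) ⇌ 2 La³⁺(aq) + 3 CO₃²⁻(aq)
With molar solubility s: [La³⁺] = 2s, [CO₃²⁻] = 3s.
Ksp = [La³⁺]^2[CO₃²⁻]^3 = (2s)^2 · (3s)^3 = 108s^5
Ksp = 108 × (6.9×10⁻⁸)^5 = 1.7×10⁻³⁴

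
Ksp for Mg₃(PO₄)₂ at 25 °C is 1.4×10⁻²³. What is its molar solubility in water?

Mg₃(PO₄)₂(s) ⇌ 3 Mg²⁺(aq) + 2 PO₄³⁻(aq)
If s mol/L of Mg₃(PO₄)₂ dissolves, [Mg²⁺] = 3s and [PO₄³⁻] = 2s.
Ksp = [Mg²⁺]^3[PO₄³⁻]^2 = (3s)^3 · (2s)^2 = 108s^5
108s^5 = 1.4×10⁻²³  ⇒  s^5 = 1.3×10⁻²⁵
s = (1.3×10⁻²⁵)^(1/5) = 1.1×10⁻⁵ mol/L

1.1×10⁻⁵ M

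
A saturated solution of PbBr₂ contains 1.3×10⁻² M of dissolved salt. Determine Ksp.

Ksp = 8.8×10⁻⁶

PbBr₂(s) ⇌ Pb²⁺(aq) + 2 Br⁻(aq)
For each mole of PbBr₂ that dissolves per liter, [Pb²⁺] = s and [Br⁻] = 2s; let s denote this solubility.
Ksp = [Pb²⁺][Br⁻]^2 = s · (2s)^2 = 4s^3
Ksp = 4 × (1.3×10⁻²)^3 = 8.8×10⁻⁶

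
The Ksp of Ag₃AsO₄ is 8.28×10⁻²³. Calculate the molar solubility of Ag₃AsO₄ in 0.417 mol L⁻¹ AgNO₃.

Ag₃AsO₄(s) ⇌ 3 Ag⁺(aq) + AsO₄³⁻(aq)
Ag⁺ is already present at 0.417 mol L⁻¹. If s mol/L of Ag₃AsO₄ dissolves, [AsO₄³⁻] = s while [Ag⁺] ≈ 0.417 mol L⁻¹.
Ksp = [Ag⁺]^3[AsO₄³⁻] = (0.417)^3s
s = 8.28×10⁻²³ / (0.417)^3 = 1.14×10⁻²¹
s = 1.14×10⁻²¹ mol L⁻¹

1.14×10⁻²¹ M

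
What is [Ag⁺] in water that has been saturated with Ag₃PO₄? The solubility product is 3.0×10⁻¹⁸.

Ag₃PO₄(s) ⇌ 3 Ag⁺(aq) + PO₄³⁻(aq)
For each mole of Ag₃PO₄ that dissolves per liter, [Ag⁺] = 3s and [PO₄³⁻] = s; let s denote this solubility.
Ksp = [Ag⁺]^3[PO₄³⁻] = (3s)^3 · s = 27s^4 = 3.0×10⁻¹⁸
s = 1.8×10⁻⁵ mol L⁻¹
[Ag⁺] = 3s = 5.5×10⁻⁵ mol L⁻¹

5.5×10⁻⁵ M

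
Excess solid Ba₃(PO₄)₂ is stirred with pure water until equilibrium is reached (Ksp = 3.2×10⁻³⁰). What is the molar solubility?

Ba₃(PO₄)₂(s) ⇌ 3 Ba²⁺(aq) + 2 PO₄³⁻(aq)
Let s be the molar solubility. Then [Ba²⁺] = 3s and [PO₄³⁻] = 2s.
Ksp = [Ba²⁺]^3[PO₄³⁻]^2 = (3s)^3 · (2s)^2 = 108s^5
108s^5 = 3.2×10⁻³⁰  ⇒  s^5 = 3.0×10⁻³²
Taking the 5th root, s = 4.9×10⁻⁷ M.

4.9×10⁻⁷ M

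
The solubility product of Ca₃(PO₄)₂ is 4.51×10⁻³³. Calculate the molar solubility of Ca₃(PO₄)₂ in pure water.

Ca₃(PO₄)₂(s) ⇌ 3 Ca²⁺(aq) + 2 PO₄³⁻(aq)
With molar solubility s: [Ca²⁺] = 3s, [PO₄³⁻] = 2s.
Ksp = [Ca²⁺]^3[PO₄³⁻]^2 = (3s)^3 · (2s)^2 = 108s^5
108s^5 = 4.51×10⁻³³  ⇒  s^5 = 4.18×10⁻³⁵
Taking the 5th root, s = 1.33×10⁻⁷ M.

1.33×10⁻⁷ M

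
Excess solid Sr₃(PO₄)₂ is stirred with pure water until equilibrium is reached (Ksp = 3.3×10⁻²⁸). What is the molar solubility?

1.3×10⁻⁶ M

Sr₃(PO₄)₂(s) ⇌ 3 Sr²⁺(aq) + 2 PO₄³⁻(aq)
For each mole of Sr₃(PO₄)₂ that dissolves per liter, [Sr²⁺] = 3s and [PO₄³⁻] = 2s; let s denote this solubility.
Ksp = [Sr²⁺]^3[PO₄³⁻]^2 = (3s)^3 · (2s)^2 = 108s^5
108s^5 = 3.3×10⁻²⁸  ⇒  s^5 = 3.1×10⁻³⁰
Taking the 5th root, s = 1.3×10⁻⁶ M.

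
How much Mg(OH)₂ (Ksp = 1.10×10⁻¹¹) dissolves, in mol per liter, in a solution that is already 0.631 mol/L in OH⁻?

2.76×10⁻¹¹ M

Mg(OH)₂(s) ⇌ Mg²⁺(aq) + 2 OH⁻(aq)
The solution already contains OH⁻ at 0.631 mol/L. Let s be the molar solubility of Mg(OH)₂.
[OH⁻] ≈ 0.631 mol/L (common ion dominates); [Mg²⁺] = s.
Ksp = [Mg²⁺][OH⁻]^2 = s(0.631)^2
s = 1.10×10⁻¹¹ / (0.631)^2 = 2.76×10⁻¹¹
s = 2.76×10⁻¹¹ mol/L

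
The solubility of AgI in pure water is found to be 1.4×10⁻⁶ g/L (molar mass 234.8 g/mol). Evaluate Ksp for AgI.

s = (1.4×10⁻⁶ g L⁻¹)/(234.8 g mol⁻¹) = 5.963×10⁻⁹ M
AgI(s) ⇌ Ag⁺(aq) + I⁻(aq)
With molar solubility s: [Ag⁺] = s, [I⁻] = s.
Ksp = [Ag⁺][I⁻] = s · s = s^2
Ksp = (5.963×10⁻⁹)^2 = 3.6×10⁻¹⁷

Ksp = 3.6×10⁻¹⁷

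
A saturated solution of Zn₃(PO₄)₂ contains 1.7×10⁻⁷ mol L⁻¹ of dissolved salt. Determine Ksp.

Ksp = 1.5×10⁻³²

Zn₃(PO₄)₂(s) ⇌ 3 Zn²⁺(aq) + 2 PO₄³⁻(aq)
For each mole of Zn₃(PO₄)₂ that dissolves per liter, [Zn²⁺] = 3s and [PO₄³⁻] = 2s; let s denote this solubility.
Ksp = [Zn²⁺]^3[PO₄³⁻]^2 = (3s)^3 · (2s)^2 = 108s^5
Ksp = 108 × (1.7×10⁻⁷)^5 = 1.5×10⁻³²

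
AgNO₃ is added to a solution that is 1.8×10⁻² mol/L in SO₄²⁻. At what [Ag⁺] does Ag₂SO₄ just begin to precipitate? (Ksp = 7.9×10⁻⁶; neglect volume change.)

2.1×10⁻² M

Each salt precipitates once Q = Ksp for that salt.
Ag₂SO₄(s) ⇌ 2 Ag⁺(aq) + SO₄²⁻(aq)
Ksp = [Ag⁺]^2[SO₄²⁻] = [Ag⁺]^2(1.8×10⁻²)
[Ag⁺]^2 = 7.9×10⁻⁶ / (1.8×10⁻²) = 4.4×10⁻⁴
[Ag⁺] = 2.1×10⁻² mol/L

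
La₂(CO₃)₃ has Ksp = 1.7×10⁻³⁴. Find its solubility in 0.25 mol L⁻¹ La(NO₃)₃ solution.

4.7×10⁻¹² M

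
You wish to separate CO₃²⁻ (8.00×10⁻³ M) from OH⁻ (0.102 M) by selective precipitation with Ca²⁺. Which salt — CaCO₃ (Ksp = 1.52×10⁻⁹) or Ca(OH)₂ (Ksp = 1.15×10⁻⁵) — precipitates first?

CaCO₃

Precipitation begins when Q = Ksp.
For CaCO₃: [Ca²⁺] = (Ksp/[CO₃²⁻]) = 1.90×10⁻⁷ M
For Ca(OH)₂: [Ca²⁺] = (Ksp/[OH⁻]^2) = 1.11×10⁻³ M
The smaller threshold [Ca²⁺] is reached first, so CaCO₃ precipitates first.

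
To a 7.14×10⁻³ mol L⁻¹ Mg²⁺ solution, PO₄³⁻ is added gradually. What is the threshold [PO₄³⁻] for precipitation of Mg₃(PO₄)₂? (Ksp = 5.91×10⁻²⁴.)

Each salt precipitates once Q = Ksp for that salt.
Mg₃(PO₄)₂(s) ⇌ 3 Mg²⁺(aq) + 2 PO₄³⁻(aq)
Ksp = [Mg²⁺]^3[PO₄³⁻]^2 = [PO₄³⁻]^2(7.14×10⁻³)^3
[PO₄³⁻]^2 = 5.91×10⁻²⁴ / (7.14×10⁻³)^3 = 1.62×10⁻¹⁷
[PO₄³⁻] = 4.03×10⁻⁹ mol L⁻¹

4.03×10⁻⁹ M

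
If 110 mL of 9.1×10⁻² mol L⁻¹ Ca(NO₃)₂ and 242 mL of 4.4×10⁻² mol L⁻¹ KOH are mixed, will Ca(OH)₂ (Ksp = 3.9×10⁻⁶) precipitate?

After mixing, V = 110 mL + 242 mL = 352 mL.
[Ca²⁺] = (9.1×10⁻²)(110)/352 = 2.8×10⁻² mol L⁻¹
[OH⁻] = (4.4×10⁻²)(242)/352 = 3.0×10⁻² mol L⁻¹
Q = [Ca²⁺][OH⁻]^2 = 2.6×10⁻⁵
Q = 2.6×10⁻⁵ > Ksp = 3.9×10⁻⁶, so the solution is supersaturated and Ca(OH)₂ precipitates.

Yes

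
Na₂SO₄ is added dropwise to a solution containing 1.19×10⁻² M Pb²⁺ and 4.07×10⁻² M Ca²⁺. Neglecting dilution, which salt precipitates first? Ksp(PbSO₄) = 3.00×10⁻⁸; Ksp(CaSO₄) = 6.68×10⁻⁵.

Each salt precipitates once Q = Ksp for that salt.
For PbSO₄: [SO₄²⁻] = (Ksp/[Pb²⁺]) = 2.52×10⁻⁶ M
For CaSO₄: [SO₄²⁻] = (Ksp/[Ca²⁺]) = 1.64×10⁻³ M
The smaller threshold [SO₄²⁻] is reached first, so PbSO₄ precipitates first.

PbSO₄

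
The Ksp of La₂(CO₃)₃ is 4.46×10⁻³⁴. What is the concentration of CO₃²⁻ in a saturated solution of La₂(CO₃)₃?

2.51×10⁻⁷ M

La₂(CO₃)₃(s) ⇌ 2 La³⁺(aq) + 3 CO₃²⁻(aq)
With molar solubility s: [La³⁺] = 2s, [CO₃²⁻] = 3s.
Ksp = [La³⁺]^2[CO₃²⁻]^3 = (2s)^2 · (3s)^3 = 108s^5 = 4.46×10⁻³⁴
s = 8.38×10⁻⁸ mol/L
[CO₃²⁻] = 3s = 2.51×10⁻⁷ mol/L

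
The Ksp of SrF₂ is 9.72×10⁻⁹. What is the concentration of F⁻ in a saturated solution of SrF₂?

2.69×10⁻³ M

SrF₂(s) ⇌ Sr²⁺(aq) + 2 F⁻(aq)
For each mole of SrF₂ that dissolves per liter, [Sr²⁺] = s and [F⁻] = 2s; let s denote this solubility.
Ksp = [Sr²⁺][F⁻]^2 = s · (2s)^2 = 4s^3 = 9.72×10⁻⁹
s = 1.34×10⁻³ mol L⁻¹
[F⁻] = 2s = 2.69×10⁻³ mol L⁻¹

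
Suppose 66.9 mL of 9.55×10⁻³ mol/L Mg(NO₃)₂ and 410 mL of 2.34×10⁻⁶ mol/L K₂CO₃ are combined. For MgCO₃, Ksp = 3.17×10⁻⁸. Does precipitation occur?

Total volume after mixing = 66.9 + 410 = 476.9 mL.
[Mg²⁺] = (9.55×10⁻³)(66.9)/476.9 = 1.34×10⁻³ mol/L
[CO₃²⁻] = (2.34×10⁻⁶)(410)/476.9 = 2.01×10⁻⁶ mol/L
Q = [Mg²⁺][CO₃²⁻] = 2.70×10⁻⁹
Q = 2.70×10⁻⁹ < Ksp = 3.17×10⁻⁸, so the solution is unsaturated and no precipitate forms.

No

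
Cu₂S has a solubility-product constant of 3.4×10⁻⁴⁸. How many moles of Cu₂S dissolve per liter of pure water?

Cu₂S(s) ⇌ 2 Cu⁺(aq) + S²⁻(aq)
For each mole of Cu₂S that dissolves per liter, [Cu⁺] = 2s and [S²⁻] = s; let s denote this solubility.
Ksp = [Cu⁺]^2[S²⁻] = (2s)^2 · s = 4s^3
4s^3 = 3.4×10⁻⁴⁸  ⇒  s^3 = 8.5×10⁻⁴⁹
s = 9.5×10⁻¹⁷ mol/L

9.5×10⁻¹⁷ M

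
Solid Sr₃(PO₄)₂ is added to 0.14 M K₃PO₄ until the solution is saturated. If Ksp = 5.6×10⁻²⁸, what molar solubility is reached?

1.0×10⁻⁹ M

Sr₃(PO₄)₂(s) ⇌ 3 Sr²⁺(aq) + 2 PO₄³⁻(aq)
PO₄³⁻ is already present at 0.14 M. If s mol/L of Sr₃(PO₄)₂ dissolves, [Sr²⁺] = 3s while [PO₄³⁻] ≈ 0.14 M.
Ksp = [Sr²⁺]^3[PO₄³⁻]^2 = (3s)^3(0.14)^2
(3s)^3 = 5.6×10⁻²⁸ / (0.14)^2 = 2.9×10⁻²⁶
s = 1.0×10⁻⁹ M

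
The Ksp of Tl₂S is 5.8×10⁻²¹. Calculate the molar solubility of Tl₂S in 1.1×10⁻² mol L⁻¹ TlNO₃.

Tl₂S(s) ⇌ 2 Tl⁺(aq) + S²⁻(aq)
Tl⁺ is already present at 1.1×10⁻² mol L⁻¹. If s mol/L of Tl₂S dissolves, [S²⁻] = s while [Tl⁺] ≈ 1.1×10⁻² mol L⁻¹.
Ksp = [Tl⁺]^2[S²⁻] = (1.1×10⁻²)^2s
s = 5.8×10⁻²¹ / (1.1×10⁻²)^2 = 4.8×10⁻¹⁷
s = 4.8×10⁻¹⁷ mol L⁻¹

4.8×10⁻¹⁷ M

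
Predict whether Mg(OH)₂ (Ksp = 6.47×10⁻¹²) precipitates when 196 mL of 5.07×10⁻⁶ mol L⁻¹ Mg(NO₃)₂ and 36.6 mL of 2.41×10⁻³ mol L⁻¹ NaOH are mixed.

No

The combined volume is 232.6 mL.
[Mg²⁺] = (5.07×10⁻⁶)(196)/232.6 = 4.27×10⁻⁶ mol L⁻¹
[OH⁻] = (2.41×10⁻³)(36.6)/232.6 = 3.79×10⁻⁴ mol L⁻¹
Q = [Mg²⁺][OH⁻]^2 = 6.14×10⁻¹³
Q = 6.14×10⁻¹³ < Ksp = 6.47×10⁻¹², so the solution is unsaturated and no precipitate forms.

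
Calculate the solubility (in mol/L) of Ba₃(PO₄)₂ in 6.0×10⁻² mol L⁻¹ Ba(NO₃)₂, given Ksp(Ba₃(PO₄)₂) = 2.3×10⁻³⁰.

Ba₃(PO₄)₂(s) ⇌ 3 Ba²⁺(aq) + 2 PO₄³⁻(aq)
With Ba²⁺ already at 6.0×10⁻² mol L⁻¹ and s small, take [Ba²⁺] ≈ 6.0×10⁻² mol L⁻¹ and [PO₄³⁻] = 2s.
Ksp = [Ba²⁺]^3[PO₄³⁻]^2 = (6.0×10⁻²)^3(2s)^2
(2s)^2 = 2.3×10⁻³⁰ / (6.0×10⁻²)^3 = 1.1×10⁻²⁶
s = 5.2×10⁻¹⁴ mol L⁻¹

5.2×10⁻¹⁴ M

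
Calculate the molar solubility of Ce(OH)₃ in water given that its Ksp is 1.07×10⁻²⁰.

4.46×10⁻⁶ M

Ce(OH)₃(s) ⇌ Ce³⁺(aq) + 3 OH⁻(aq)
For each mole of Ce(OH)₃ that dissolves per liter, [Ce³⁺] = s and [OH⁻] = 3s; let s denote this solubility.
Ksp = [Ce³⁺][OH⁻]^3 = s · (3s)^3 = 27s^4
27s^4 = 1.07×10⁻²⁰  ⇒  s^4 = 3.96×10⁻²²
Taking the 4th root, s = 4.46×10⁻⁶ mol/L.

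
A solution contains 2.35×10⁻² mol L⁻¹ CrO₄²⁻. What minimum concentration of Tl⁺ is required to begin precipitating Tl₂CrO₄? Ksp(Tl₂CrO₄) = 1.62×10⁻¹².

The threshold for precipitation is Q = Ksp.
Tl₂CrO₄(s) ⇌ 2 Tl⁺(aq) + CrO₄²⁻(aq)
Ksp = [Tl⁺]^2[CrO₄²⁻] = [Tl⁺]^2(2.35×10⁻²)
[Tl⁺]^2 = 1.62×10⁻¹² / (2.35×10⁻²) = 6.89×10⁻¹¹
[Tl⁺] = 8.30×10⁻⁶ mol L⁻¹

8.30×10⁻⁶ M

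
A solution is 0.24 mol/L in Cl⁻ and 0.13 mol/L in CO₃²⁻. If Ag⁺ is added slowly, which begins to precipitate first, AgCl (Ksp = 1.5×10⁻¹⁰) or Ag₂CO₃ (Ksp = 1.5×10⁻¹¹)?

Each salt precipitates once Q = Ksp for that salt.
For AgCl: [Ag⁺] = (Ksp/[Cl⁻]) = 6.3×10⁻¹⁰ mol/L
For Ag₂CO₃: [Ag⁺] = (Ksp/[CO₃²⁻])^(1/2) = 1.1×10⁻⁵ mol/L
Since AgCl needs less Ag⁺ to reach saturation, it precipitates first.

AgCl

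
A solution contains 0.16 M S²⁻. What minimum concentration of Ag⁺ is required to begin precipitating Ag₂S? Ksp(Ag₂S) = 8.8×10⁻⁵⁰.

7.4×10⁻²⁵ M

Precipitation of each salt begins when its ion product equals Ksp.
Ag₂S(s) ⇌ 2 Ag⁺(aq) + S²⁻(aq)
Ksp = [Ag⁺]^2[S²⁻] = [Ag⁺]^2(0.16)
[Ag⁺]^2 = 8.8×10⁻⁵⁰ / (0.16) = 5.5×10⁻⁴⁹
[Ag⁺] = 7.4×10⁻²⁵ M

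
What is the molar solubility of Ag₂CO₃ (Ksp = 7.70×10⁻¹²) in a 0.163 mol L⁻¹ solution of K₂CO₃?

Ag₂CO₃(s) ⇌ 2 Ag⁺(aq) + CO₃²⁻(aq)
Let s be the solubility of Ag₂CO₃ here. The common ion gives [CO₃²⁻] ≈ 0.163 mol L⁻¹, and [Ag⁺] = 2s.
Ksp = [Ag⁺]^2[CO₃²⁻] = (2s)^2(0.163)
(2s)^2 = 7.70×10⁻¹² / (0.163) = 4.72×10⁻¹¹
s = 3.44×10⁻⁶ mol L⁻¹

3.44×10⁻⁶ M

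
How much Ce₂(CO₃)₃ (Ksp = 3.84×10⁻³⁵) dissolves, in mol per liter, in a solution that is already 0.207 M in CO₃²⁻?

3.29×10⁻¹⁷ M

Ce₂(CO₃)₃(s) ⇌ 2 Ce³⁺(aq) + 3 CO₃²⁻(aq)
Let s be the solubility of Ce₂(CO₃)₃ here. The common ion gives [CO₃²⁻] ≈ 0.207 M, and [Ce³⁺] = 2s.
Ksp = [Ce³⁺]^2[CO₃²⁻]^3 = (2s)^2(0.207)^3
(2s)^2 = 3.84×10⁻³⁵ / (0.207)^3 = 4.33×10⁻³³
s = 3.29×10⁻¹⁷ M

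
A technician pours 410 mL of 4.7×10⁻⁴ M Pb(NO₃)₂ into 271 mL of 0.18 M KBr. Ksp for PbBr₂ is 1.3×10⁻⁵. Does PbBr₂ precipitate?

Total volume after mixing = 410 + 271 = 681 mL.
[Pb²⁺] = (4.7×10⁻⁴)(410)/681 = 2.8×10⁻⁴ M
[Br⁻] = (0.18)(271)/681 = 7.2×10⁻² M
Q = [Pb²⁺][Br⁻]^2 = 1.5×10⁻⁶
Q < Ksp (1.5×10⁻⁶ vs 1.3×10⁻⁵); the solution remains unsaturated and no precipitate forms.

No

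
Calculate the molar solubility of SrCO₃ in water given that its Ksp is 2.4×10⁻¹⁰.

SrCO₃(s) ⇌ Sr²⁺(aq) + CO₃²⁻(aq)
With molar solubility s: [Sr²⁺] = s, [CO₃²⁻] = s.
Ksp = [Sr²⁺][CO₃²⁻] = s · s = s^2
s^2 = 2.4×10⁻¹⁰
Taking the 2nd root, s = 1.5×10⁻⁵ mol L⁻¹.

1.5×10⁻⁵ M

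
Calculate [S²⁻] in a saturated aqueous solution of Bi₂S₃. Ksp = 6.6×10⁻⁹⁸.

Bi₂S₃(s) ⇌ 2 Bi³⁺(aq) + 3 S²⁻(aq)
Let s be the molar solubility. Then [Bi³⁺] = 2s and [S²⁻] = 3s.
Ksp = [Bi³⁺]^2[S²⁻]^3 = (2s)^2 · (3s)^3 = 108s^5 = 6.6×10⁻⁹⁸
s = 1.4×10⁻²⁰ mol L⁻¹
[S²⁻] = 3s = 4.3×10⁻²⁰ mol L⁻¹

4.3×10⁻²⁰ M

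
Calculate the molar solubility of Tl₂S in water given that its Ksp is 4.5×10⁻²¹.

1.0×10⁻⁷ M

Tl₂S(s) ⇌ 2 Tl⁺(aq) + S²⁻(aq)
Call the molar solubility s, so that [Tl⁺] = 2s and [S²⁻] = s.
Ksp = [Tl⁺]^2[S²⁻] = (2s)^2 · s = 4s^3
4s^3 = 4.5×10⁻²¹  ⇒  s^3 = 1.1×10⁻²¹
s = 1.0×10⁻⁷ mol/L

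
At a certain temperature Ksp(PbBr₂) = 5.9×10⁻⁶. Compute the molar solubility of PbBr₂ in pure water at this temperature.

1.1×10⁻² M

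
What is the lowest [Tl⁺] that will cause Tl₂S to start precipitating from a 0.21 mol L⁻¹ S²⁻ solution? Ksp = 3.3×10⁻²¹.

Each salt precipitates once Q = Ksp for that salt.
Tl₂S(s) ⇌ 2 Tl⁺(aq) + S²⁻(aq)
Ksp = [Tl⁺]^2[S²⁻] = [Tl⁺]^2(0.21)
[Tl⁺]^2 = 3.3×10⁻²¹ / (0.21) = 1.6×10⁻²⁰
[Tl⁺] = 1.3×10⁻¹⁰ mol L⁻¹

1.3×10⁻¹⁰ M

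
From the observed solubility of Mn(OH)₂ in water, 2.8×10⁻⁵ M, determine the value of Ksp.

Mn(OH)₂(s) ⇌ Mn²⁺(aq) + 2 OH⁻(aq)
If s mol/L of Mn(OH)₂ dissolves, [Mn²⁺] = s and [OH⁻] = 2s.
Ksp = [Mn²⁺][OH⁻]^2 = s · (2s)^2 = 4s^3
Ksp = 4 × (2.8×10⁻⁵)^3 = 8.8×10⁻¹⁴

Ksp = 8.8×10⁻¹⁴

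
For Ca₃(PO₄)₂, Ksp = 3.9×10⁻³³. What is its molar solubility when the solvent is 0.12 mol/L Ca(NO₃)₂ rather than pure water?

Ca₃(PO₄)₂(s) ⇌ 3 Ca²⁺(aq) + 2 PO₄³⁻(aq)
The solution already contains Ca²⁺ at 0.12 mol/L. Let s be the molar solubility of Ca₃(PO₄)₂.
[Ca²⁺] ≈ 0.12 mol/L (common ion dominates); [PO₄³⁻] = 2s.
Ksp = [Ca²⁺]^3[PO₄³⁻]^2 = (0.12)^3(2s)^2
(2s)^2 = 3.9×10⁻³³ / (0.12)^3 = 2.3×10⁻³⁰
s = 7.5×10⁻¹⁶ mol/L

7.5×10⁻¹⁶ M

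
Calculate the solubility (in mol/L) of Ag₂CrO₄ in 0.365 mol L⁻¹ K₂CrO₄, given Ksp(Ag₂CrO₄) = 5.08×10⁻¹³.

5.90×10⁻⁷ M

Ag₂CrO₄(s) ⇌ 2 Ag⁺(aq) + CrO₄²⁻(aq)
With CrO₄²⁻ already at 0.365 mol L⁻¹ and s small, take [CrO₄²⁻] ≈ 0.365 mol L⁻¹ and [Ag⁺] = 2s.
Ksp = [Ag⁺]^2[CrO₄²⁻] = (2s)^2(0.365)
(2s)^2 = 5.08×10⁻¹³ / (0.365) = 1.39×10⁻¹²
s = 5.90×10⁻⁷ mol L⁻¹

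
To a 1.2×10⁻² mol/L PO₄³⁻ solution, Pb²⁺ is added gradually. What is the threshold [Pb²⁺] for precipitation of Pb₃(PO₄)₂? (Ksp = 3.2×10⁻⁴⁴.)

Precipitation begins when Q = Ksp.
Pb₃(PO₄)₂(s) ⇌ 3 Pb²⁺(aq) + 2 PO₄³⁻(aq)
Ksp = [Pb²⁺]^3[PO₄³⁻]^2 = [Pb²⁺]^3(1.2×10⁻²)^2
[Pb²⁺]^3 = 3.2×10⁻⁴⁴ / (1.2×10⁻²)^2 = 2.2×10⁻⁴⁰
[Pb²⁺] = 6.1×10⁻¹⁴ mol/L

6.1×10⁻¹⁴ M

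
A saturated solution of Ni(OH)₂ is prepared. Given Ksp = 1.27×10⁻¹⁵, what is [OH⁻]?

Ni(OH)₂(s) ⇌ Ni²⁺(aq) + 2 OH⁻(aq)
For each mole of Ni(OH)₂ that dissolves per liter, [Ni²⁺] = s and [OH⁻] = 2s; let s denote this solubility.
Ksp = [Ni²⁺][OH⁻]^2 = s · (2s)^2 = 4s^3 = 1.27×10⁻¹⁵
s = 6.82×10⁻⁶ mol/L
[OH⁻] = 2s = 1.36×10⁻⁵ mol/L

1.36×10⁻⁵ M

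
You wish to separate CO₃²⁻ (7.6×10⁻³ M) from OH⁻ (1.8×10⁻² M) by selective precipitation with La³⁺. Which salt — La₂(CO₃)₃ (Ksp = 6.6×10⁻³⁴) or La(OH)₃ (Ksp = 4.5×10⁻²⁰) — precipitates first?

La(OH)₃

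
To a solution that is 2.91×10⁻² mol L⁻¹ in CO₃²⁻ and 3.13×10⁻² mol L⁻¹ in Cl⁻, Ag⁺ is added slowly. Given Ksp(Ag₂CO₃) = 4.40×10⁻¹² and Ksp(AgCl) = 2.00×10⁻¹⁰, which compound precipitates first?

AgCl

Each salt precipitates once Q = Ksp for that salt.
For Ag₂CO₃: [Ag⁺] = (Ksp/[CO₃²⁻])^(1/2) = 1.23×10⁻⁵ mol L⁻¹
For AgCl: [Ag⁺] = (Ksp/[Cl⁻]) = 6.39×10⁻⁹ mol L⁻¹
The smaller threshold [Ag⁺] is reached first, so AgCl precipitates first.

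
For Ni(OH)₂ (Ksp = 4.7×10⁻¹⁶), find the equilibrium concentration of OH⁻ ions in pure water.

9.8×10⁻⁶ M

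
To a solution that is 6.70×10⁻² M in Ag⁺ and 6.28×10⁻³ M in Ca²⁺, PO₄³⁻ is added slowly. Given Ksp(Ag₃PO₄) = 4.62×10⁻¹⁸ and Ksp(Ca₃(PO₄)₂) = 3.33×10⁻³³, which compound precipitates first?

Each salt precipitates once Q = Ksp for that salt.
For Ag₃PO₄: [PO₄³⁻] = (Ksp/[Ag⁺]^3) = 1.54×10⁻¹⁴ M
For Ca₃(PO₄)₂: [PO₄³⁻] = (Ksp/[Ca²⁺]^3)^(1/2) = 1.16×10⁻¹³ M
Since Ag₃PO₄ needs less PO₄³⁻ to reach saturation, it precipitates first.

Ag₃PO₄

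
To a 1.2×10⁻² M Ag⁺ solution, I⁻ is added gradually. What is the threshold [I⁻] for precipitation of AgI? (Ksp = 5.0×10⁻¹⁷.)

Each salt precipitates once Q = Ksp for that salt.
AgI(s) ⇌ Ag⁺(aq) + I⁻(aq)
Ksp = [Ag⁺][I⁻] = [I⁻](1.2×10⁻²)
[I⁻] = 5.0×10⁻¹⁷ / (1.2×10⁻²) = 4.2×10⁻¹⁵
[I⁻] = 4.2×10⁻¹⁵ M

4.2×10⁻¹⁵ M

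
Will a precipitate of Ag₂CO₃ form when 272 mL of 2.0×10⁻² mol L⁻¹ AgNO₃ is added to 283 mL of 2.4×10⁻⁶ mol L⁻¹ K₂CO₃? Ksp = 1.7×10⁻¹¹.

Total volume after mixing = 272 + 283 = 555 mL.
[Ag⁺] = (2.0×10⁻²)(272)/555 = 9.8×10⁻³ mol L⁻¹
[CO₃²⁻] = (2.4×10⁻⁶)(283)/555 = 1.2×10⁻⁶ mol L⁻¹
Q = [Ag⁺]^2[CO₃²⁻] = 1.2×10⁻¹⁰
Because Q > Ksp (1.2×10⁻¹⁰ vs 1.7×10⁻¹¹), a precipitate of Ag₂CO₃ forms.

Yes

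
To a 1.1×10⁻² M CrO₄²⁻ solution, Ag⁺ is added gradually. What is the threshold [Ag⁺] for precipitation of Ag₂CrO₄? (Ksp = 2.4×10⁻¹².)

1.5×10⁻⁵ M

Each salt precipitates once Q = Ksp for that salt.
Ag₂CrO₄(s) ⇌ 2 Ag⁺(aq) + CrO₄²⁻(aq)
Ksp = [Ag⁺]^2[CrO₄²⁻] = [Ag⁺]^2(1.1×10⁻²)
[Ag⁺]^2 = 2.4×10⁻¹² / (1.1×10⁻²) = 2.2×10⁻¹⁰
[Ag⁺] = 1.5×10⁻⁵ M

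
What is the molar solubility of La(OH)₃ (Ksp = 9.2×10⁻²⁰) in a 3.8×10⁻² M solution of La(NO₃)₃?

4.5×10⁻⁷ M

La(OH)₃(s) ⇌ La³⁺(aq) + 3 OH⁻(aq)
The solution already contains La³⁺ at 3.8×10⁻² M. Let s be the molar solubility of La(OH)₃.
[La³⁺] ≈ 3.8×10⁻² M (common ion dominates); [OH⁻] = 3s.
Ksp = [La³⁺][OH⁻]^3 = (3.8×10⁻²)(3s)^3
(3s)^3 = 9.2×10⁻²⁰ / (3.8×10⁻²) = 2.4×10⁻¹⁸
s = 4.5×10⁻⁷ M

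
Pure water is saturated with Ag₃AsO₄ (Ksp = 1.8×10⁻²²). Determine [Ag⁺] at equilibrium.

4.8×10⁻⁶ M

Ag₃AsO₄(s) ⇌ 3 Ag⁺(aq) + AsO₄³⁻(aq)
With molar solubility s: [Ag⁺] = 3s, [AsO₄³⁻] = s.
Ksp = [Ag⁺]^3[AsO₄³⁻] = (3s)^3 · s = 27s^4 = 1.8×10⁻²²
s = 1.6×10⁻⁶ mol/L
[Ag⁺] = 3s = 4.8×10⁻⁶ mol/L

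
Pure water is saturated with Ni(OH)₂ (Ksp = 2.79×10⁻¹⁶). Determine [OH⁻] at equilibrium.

8.23×10⁻⁶ M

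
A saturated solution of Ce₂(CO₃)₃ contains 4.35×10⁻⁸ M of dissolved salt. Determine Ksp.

Ce₂(CO₃)₃(s) ⇌ 2 Ce³⁺(aq) + 3 CO₃²⁻(aq)
For each mole of Ce₂(CO₃)₃ that dissolves per liter, [Ce³⁺] = 2s and [CO₃²⁻] = 3s; let s denote this solubility.
Ksp = [Ce³⁺]^2[CO₃²⁻]^3 = (2s)^2 · (3s)^3 = 108s^5
Ksp = 108 × (4.35×10⁻⁸)^5 = 1.68×10⁻³⁵

Ksp = 1.68×10⁻³⁵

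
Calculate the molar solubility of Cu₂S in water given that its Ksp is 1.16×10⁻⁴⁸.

6.62×10⁻¹⁷ M

Cu₂S(s) ⇌ 2 Cu⁺(aq) + S²⁻(aq)
If s mol/L of Cu₂S dissolves, [Cu⁺] = 2s and [S²⁻] = s.
Ksp = [Cu⁺]^2[S²⁻] = (2s)^2 · s = 4s^3
4s^3 = 1.16×10⁻⁴⁸  ⇒  s^3 = 2.90×10⁻⁴⁹
Taking the 3rd root, s = 6.62×10⁻¹⁷ M.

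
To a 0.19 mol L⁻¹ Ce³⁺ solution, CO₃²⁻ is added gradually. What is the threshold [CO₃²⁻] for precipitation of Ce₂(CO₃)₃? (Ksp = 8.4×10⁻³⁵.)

1.3×10⁻¹¹ M

A salt starts to precipitate once the ion product Q reaches its Ksp.
Ce₂(CO₃)₃(s) ⇌ 2 Ce³⁺(aq) + 3 CO₃²⁻(aq)
Ksp = [Ce³⁺]^2[CO₃²⁻]^3 = [CO₃²⁻]^3(0.19)^2
[CO₃²⁻]^3 = 8.4×10⁻³⁵ / (0.19)^2 = 2.3×10⁻³³
[CO₃²⁻] = 1.3×10⁻¹¹ mol L⁻¹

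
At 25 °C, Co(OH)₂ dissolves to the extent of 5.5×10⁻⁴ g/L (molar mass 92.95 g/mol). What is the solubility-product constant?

Convert to molarity: s = 5.5×10⁻⁴ / 92.95 = 5.917×10⁻⁶ mol/L
Co(OH)₂(s) ⇌ Co²⁺(aq) + 2 OH⁻(aq)
If s mol/L of Co(OH)₂ dissolves, [Co²⁺] = s and [OH⁻] = 2s.
Ksp = [Co²⁺][OH⁻]^2 = s · (2s)^2 = 4s^3
Ksp = 4 × (5.917×10⁻⁶)^3 = 8.3×10⁻¹⁶

Ksp = 8.3×10⁻¹⁶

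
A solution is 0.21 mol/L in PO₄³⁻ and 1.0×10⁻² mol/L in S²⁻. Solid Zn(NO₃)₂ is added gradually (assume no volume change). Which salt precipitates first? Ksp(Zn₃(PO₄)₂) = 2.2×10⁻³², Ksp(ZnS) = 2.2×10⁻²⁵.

The threshold for precipitation is Q = Ksp.
For Zn₃(PO₄)₂: [Zn²⁺] = (Ksp/[PO₄³⁻]^2)^(1/3) = 7.9×10⁻¹¹ mol/L
For ZnS: [Zn²⁺] = (Ksp/[S²⁻]) = 2.2×10⁻²³ mol/L
ZnS requires the lower [Zn²⁺], so it precipitates first.

ZnS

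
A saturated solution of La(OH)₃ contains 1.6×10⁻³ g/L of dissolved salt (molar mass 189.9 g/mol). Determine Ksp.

s = (1.6×10⁻³ g L⁻¹)/(189.9 g mol⁻¹) = 8.425×10⁻⁶ M
La(OH)₃(s) ⇌ La³⁺(aq) + 3 OH⁻(aq)
For each mole of La(OH)₃ that dissolves per liter, [La³⁺] = s and [OH⁻] = 3s; let s denote this solubility.
Ksp = [La³⁺][OH⁻]^3 = s · (3s)^3 = 27s^4
Ksp = 27 × (8.425×10⁻⁶)^4 = 1.4×10⁻¹⁹

Ksp = 1.4×10⁻¹⁹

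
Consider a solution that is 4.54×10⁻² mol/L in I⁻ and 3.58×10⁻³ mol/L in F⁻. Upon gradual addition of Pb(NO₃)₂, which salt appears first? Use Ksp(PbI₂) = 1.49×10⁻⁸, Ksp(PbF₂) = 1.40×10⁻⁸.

PbI₂

Precipitation of each salt begins when its ion product equals Ksp.
For PbI₂: [Pb²⁺] = (Ksp/[I⁻]^2) = 7.23×10⁻⁶ mol/L
For PbF₂: [Pb²⁺] = (Ksp/[F⁻]^2) = 1.09×10⁻³ mol/L
PbI₂ requires the lower [Pb²⁺], so it precipitates first.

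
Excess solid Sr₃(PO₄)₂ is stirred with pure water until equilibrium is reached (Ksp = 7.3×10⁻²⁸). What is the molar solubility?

1.5×10⁻⁶ M

Sr₃(PO₄)₂(s) ⇌ 3 Sr²⁺(aq) + 2 PO₄³⁻(aq)
With molar solubility s: [Sr²⁺] = 3s, [PO₄³⁻] = 2s.
Ksp = [Sr²⁺]^3[PO₄³⁻]^2 = (3s)^3 · (2s)^2 = 108s^5
108s^5 = 7.3×10⁻²⁸  ⇒  s^5 = 6.8×10⁻³⁰
Taking the 5th root, s = 1.5×10⁻⁶ mol L⁻¹.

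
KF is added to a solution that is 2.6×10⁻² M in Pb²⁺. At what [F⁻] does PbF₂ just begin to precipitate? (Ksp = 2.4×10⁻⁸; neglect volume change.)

Each salt precipitates once Q = Ksp for that salt.
PbF₂(s) ⇌ Pb²⁺(aq) + 2 F⁻(aq)
Ksp = [Pb²⁺][F⁻]^2 = [F⁻]^2(2.6×10⁻²)
[F⁻]^2 = 2.4×10⁻⁸ / (2.6×10⁻²) = 9.2×10⁻⁷
[F⁻] = 9.6×10⁻⁴ M

9.6×10⁻⁴ M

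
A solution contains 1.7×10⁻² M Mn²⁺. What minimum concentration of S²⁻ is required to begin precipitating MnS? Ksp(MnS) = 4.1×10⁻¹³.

A salt starts to precipitate once the ion product Q reaches its Ksp.
MnS(s) ⇌ Mn²⁺(aq) + S²⁻(aq)
Ksp = [Mn²⁺][S²⁻] = [S²⁻](1.7×10⁻²)
[S²⁻] = 4.1×10⁻¹³ / (1.7×10⁻²) = 2.4×10⁻¹¹
[S²⁻] = 2.4×10⁻¹¹ M

2.4×10⁻¹¹ M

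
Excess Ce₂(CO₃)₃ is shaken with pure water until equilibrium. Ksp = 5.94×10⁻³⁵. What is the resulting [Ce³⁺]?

Ce₂(CO₃)₃(s) ⇌ 2 Ce³⁺(aq) + 3 CO₃²⁻(aq)
For each mole of Ce₂(CO₃)₃ that dissolves per liter, [Ce³⁺] = 2s and [CO₃²⁻] = 3s; let s denote this solubility.
Ksp = [Ce³⁺]^2[CO₃²⁻]^3 = (2s)^2 · (3s)^3 = 108s^5 = 5.94×10⁻³⁵
s = 5.60×10⁻⁸ mol/L
[Ce³⁺] = 2s = 1.12×10⁻⁷ mol/L

1.12×10⁻⁷ M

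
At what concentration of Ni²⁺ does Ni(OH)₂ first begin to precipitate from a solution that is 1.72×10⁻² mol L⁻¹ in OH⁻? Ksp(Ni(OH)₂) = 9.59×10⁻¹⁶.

Precipitation begins when Q = Ksp.
Ni(OH)₂(s) ⇌ Ni²⁺(aq) + 2 OH⁻(aq)
Ksp = [Ni²⁺][OH⁻]^2 = [Ni²⁺](1.72×10⁻²)^2
[Ni²⁺] = 9.59×10⁻¹⁶ / (1.72×10⁻²)^2 = 3.24×10⁻¹²
[Ni²⁺] = 3.24×10⁻¹² mol L⁻¹

3.24×10⁻¹² M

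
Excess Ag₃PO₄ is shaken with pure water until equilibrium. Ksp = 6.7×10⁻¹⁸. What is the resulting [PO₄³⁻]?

2.2×10⁻⁵ M

Ag₃PO₄(s) ⇌ 3 Ag⁺(aq) + PO₄³⁻(aq)
If s mol/L of Ag₃PO₄ dissolves, [Ag⁺] = 3s and [PO₄³⁻] = s.
Ksp = [Ag⁺]^3[PO₄³⁻] = (3s)^3 · s = 27s^4 = 6.7×10⁻¹⁸
s = 2.2×10⁻⁵ mol/L
[PO₄³⁻] = s = 2.2×10⁻⁵ mol/L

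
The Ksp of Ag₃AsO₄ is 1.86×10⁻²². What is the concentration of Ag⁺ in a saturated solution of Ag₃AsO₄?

4.86×10⁻⁶ M

Ag₃AsO₄(s) ⇌ 3 Ag⁺(aq) + AsO₄³⁻(aq)
With molar solubility s: [Ag⁺] = 3s, [AsO₄³⁻] = s.
Ksp = [Ag⁺]^3[AsO₄³⁻] = (3s)^3 · s = 27s^4 = 1.86×10⁻²²
s = 1.62×10⁻⁶ M
[Ag⁺] = 3s = 4.86×10⁻⁶ M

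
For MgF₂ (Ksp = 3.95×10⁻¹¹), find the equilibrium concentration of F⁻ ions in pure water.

4.29×10⁻⁴ M

MgF₂(s) ⇌ Mg²⁺(aq) + 2 F⁻(aq)
Let s be the molar solubility. Then [Mg²⁺] = s and [F⁻] = 2s.
Ksp = [Mg²⁺][F⁻]^2 = s · (2s)^2 = 4s^3 = 3.95×10⁻¹¹
s = 2.15×10⁻⁴ mol/L
[F⁻] = 2s = 4.29×10⁻⁴ mol/L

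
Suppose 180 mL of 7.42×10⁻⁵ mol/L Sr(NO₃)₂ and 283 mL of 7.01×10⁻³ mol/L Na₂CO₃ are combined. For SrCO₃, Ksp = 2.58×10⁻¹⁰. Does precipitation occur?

Yes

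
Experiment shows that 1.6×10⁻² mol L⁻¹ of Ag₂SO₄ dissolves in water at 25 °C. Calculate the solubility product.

Ksp = 1.6×10⁻⁵

Ag₂SO₄(s) ⇌ 2 Ag⁺(aq) + SO₄²⁻(aq)
Let s be the molar solubility. Then [Ag⁺] = 2s and [SO₄²⁻] = s.
Ksp = [Ag⁺]^2[SO₄²⁻] = (2s)^2 · s = 4s^3
Ksp = 4 × (1.6×10⁻²)^3 = 1.6×10⁻⁵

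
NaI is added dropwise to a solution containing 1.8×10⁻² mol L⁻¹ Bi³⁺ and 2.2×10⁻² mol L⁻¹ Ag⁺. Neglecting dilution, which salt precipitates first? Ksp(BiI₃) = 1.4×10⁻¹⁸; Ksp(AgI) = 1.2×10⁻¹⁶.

AgI

A salt starts to precipitate once the ion product Q reaches its Ksp.
For BiI₃: [I⁻] = (Ksp/[Bi³⁺])^(1/3) = 4.3×10⁻⁶ mol L⁻¹
For AgI: [I⁻] = (Ksp/[Ag⁺]) = 5.5×10⁻¹⁵ mol L⁻¹
The smaller threshold [I⁻] is reached first, so AgI precipitates first.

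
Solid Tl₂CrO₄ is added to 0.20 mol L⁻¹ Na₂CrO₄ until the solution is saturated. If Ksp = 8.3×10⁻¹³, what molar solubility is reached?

Tl₂CrO₄(s) ⇌ 2 Tl⁺(aq) + CrO₄²⁻(aq)
With CrO₄²⁻ already at 0.20 mol L⁻¹ and s small, take [CrO₄²⁻] ≈ 0.20 mol L⁻¹ and [Tl⁺] = 2s.
Ksp = [Tl⁺]^2[CrO₄²⁻] = (2s)^2(0.20)
(2s)^2 = 8.3×10⁻¹³ / (0.20) = 4.2×10⁻¹²
s = 1.0×10⁻⁶ mol L⁻¹

1.0×10⁻⁶ M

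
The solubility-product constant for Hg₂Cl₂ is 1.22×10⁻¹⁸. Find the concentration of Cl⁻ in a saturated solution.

1.35×10⁻⁶ M

Hg₂Cl₂(s) ⇌ Hg₂²⁺(aq) + 2 Cl⁻(aq)
If s mol/L of Hg₂Cl₂ dissolves, [Hg₂²⁺] = s and [Cl⁻] = 2s.
Ksp = [Hg₂²⁺][Cl⁻]^2 = s · (2s)^2 = 4s^3 = 1.22×10⁻¹⁸
s = 6.73×10⁻⁷ M
[Cl⁻] = 2s = 1.35×10⁻⁶ M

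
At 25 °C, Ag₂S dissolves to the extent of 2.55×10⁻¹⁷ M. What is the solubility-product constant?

Ag₂S(s) ⇌ 2 Ag⁺(aq) + S²⁻(aq)
If s mol/L of Ag₂S dissolves, [Ag⁺] = 2s and [S²⁻] = s.
Ksp = [Ag⁺]^2[S²⁻] = (2s)^2 · s = 4s^3
Ksp = 4 × (2.55×10⁻¹⁷)^3 = 6.63×10⁻⁵⁰

Ksp = 6.63×10⁻⁵⁰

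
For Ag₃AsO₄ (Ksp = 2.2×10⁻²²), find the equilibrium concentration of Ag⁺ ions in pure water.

5.1×10⁻⁶ M

Ag₃AsO₄(s) ⇌ 3 Ag⁺(aq) + AsO₄³⁻(aq)
With molar solubility s: [Ag⁺] = 3s, [AsO₄³⁻] = s.
Ksp = [Ag⁺]^3[AsO₄³⁻] = (3s)^3 · s = 27s^4 = 2.2×10⁻²²
s = 1.7×10⁻⁶ mol/L
[Ag⁺] = 3s = 5.1×10⁻⁶ mol/L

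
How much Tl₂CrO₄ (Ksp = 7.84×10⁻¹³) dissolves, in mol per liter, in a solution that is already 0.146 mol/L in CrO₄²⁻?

1.16×10⁻⁶ M

Tl₂CrO₄(s) ⇌ 2 Tl⁺(aq) + CrO₄²⁻(aq)
Let s be the solubility of Tl₂CrO₄ here. The common ion gives [CrO₄²⁻] ≈ 0.146 mol/L, and [Tl⁺] = 2s.
Ksp = [Tl⁺]^2[CrO₄²⁻] = (2s)^2(0.146)
(2s)^2 = 7.84×10⁻¹³ / (0.146) = 5.37×10⁻¹²
s = 1.16×10⁻⁶ mol/L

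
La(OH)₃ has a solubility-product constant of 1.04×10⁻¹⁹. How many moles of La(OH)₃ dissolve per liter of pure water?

La(OH)₃(s) ⇌ La³⁺(aq) + 3 OH⁻(aq)
Call the molar solubility s, so that [La³⁺] = s and [OH⁻] = 3s.
Ksp = [La³⁺][OH⁻]^3 = s · (3s)^3 = 27s^4
27s^4 = 1.04×10⁻¹⁹  ⇒  s^4 = 3.85×10⁻²¹
Taking the 4th root, s = 7.88×10⁻⁶ mol L⁻¹.

7.88×10⁻⁶ M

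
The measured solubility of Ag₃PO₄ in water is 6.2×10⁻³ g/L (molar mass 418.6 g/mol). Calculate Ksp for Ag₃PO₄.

Molar solubility s = (6.2×10⁻³ g/L) / (418.6 g/mol) = 1.481×10⁻⁵ mol/L
Ag₃PO₄(s) ⇌ 3 Ag⁺(aq) + PO₄³⁻(aq)
Call the molar solubility s, so that [Ag⁺] = 3s and [PO₄³⁻] = s.
Ksp = [Ag⁺]^3[PO₄³⁻] = (3s)^3 · s = 27s^4
Ksp = 27 × (1.481×10⁻⁵)^4 = 1.3×10⁻¹⁸

Ksp = 1.3×10⁻¹⁸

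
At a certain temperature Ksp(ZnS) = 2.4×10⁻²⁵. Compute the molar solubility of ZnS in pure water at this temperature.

4.9×10⁻¹³ M

ZnS(s) ⇌ Zn²⁺(aq) + S²⁻(aq)
If s mol/L of ZnS dissolves, [Zn²⁺] = s and [S²⁻] = s.
Ksp = [Zn²⁺][S²⁻] = s · s = s^2
s^2 = 2.4×10⁻²⁵
s = 4.9×10⁻¹³ mol/L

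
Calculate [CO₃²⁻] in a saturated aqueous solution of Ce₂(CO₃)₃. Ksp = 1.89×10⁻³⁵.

1.34×10⁻⁷ M

Ce₂(CO₃)₃(s) ⇌ 2 Ce³⁺(aq) + 3 CO₃²⁻(aq)
For each mole of Ce₂(CO₃)₃ that dissolves per liter, [Ce³⁺] = 2s and [CO₃²⁻] = 3s; let s denote this solubility.
Ksp = [Ce³⁺]^2[CO₃²⁻]^3 = (2s)^2 · (3s)^3 = 108s^5 = 1.89×10⁻³⁵
s = 4.45×10⁻⁸ mol L⁻¹
[CO₃²⁻] = 3s = 1.34×10⁻⁷ mol L⁻¹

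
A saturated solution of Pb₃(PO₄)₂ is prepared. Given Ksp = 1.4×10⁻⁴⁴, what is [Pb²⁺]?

Pb₃(PO₄)₂(s) ⇌ 3 Pb²⁺(aq) + 2 PO₄³⁻(aq)
With molar solubility s: [Pb²⁺] = 3s, [PO₄³⁻] = 2s.
Ksp = [Pb²⁺]^3[PO₄³⁻]^2 = (3s)^3 · (2s)^2 = 108s^5 = 1.4×10⁻⁴⁴
s = 6.6×10⁻¹⁰ mol/L
[Pb²⁺] = 3s = 2.0×10⁻⁹ mol/L

2.0×10⁻⁹ M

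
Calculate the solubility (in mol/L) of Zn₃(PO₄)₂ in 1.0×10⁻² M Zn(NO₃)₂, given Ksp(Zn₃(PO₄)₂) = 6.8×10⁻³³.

Zn₃(PO₄)₂(s) ⇌ 3 Zn²⁺(aq) + 2 PO₄³⁻(aq)
The solution already contains Zn²⁺ at 1.0×10⁻² M. Let s be the molar solubility of Zn₃(PO₄)₂.
[Zn²⁺] ≈ 1.0×10⁻² M (common ion dominates); [PO₄³⁻] = 2s.
Ksp = [Zn²⁺]^3[PO₄³⁻]^2 = (1.0×10⁻²)^3(2s)^2
(2s)^2 = 6.8×10⁻³³ / (1.0×10⁻²)^3 = 6.8×10⁻²⁷
s = 4.1×10⁻¹⁴ M

4.1×10⁻¹⁴ M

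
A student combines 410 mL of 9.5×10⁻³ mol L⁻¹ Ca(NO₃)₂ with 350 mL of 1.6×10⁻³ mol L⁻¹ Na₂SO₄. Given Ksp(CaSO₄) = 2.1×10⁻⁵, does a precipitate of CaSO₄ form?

No

After mixing, V = 410 mL + 350 mL = 760 mL.
[Ca²⁺] = (9.5×10⁻³)(410)/760 = 5.1×10⁻³ mol L⁻¹
[SO₄²⁻] = (1.6×10⁻³)(350)/760 = 7.4×10⁻⁴ mol L⁻¹
Q = [Ca²⁺][SO₄²⁻] = 3.8×10⁻⁶
Q = 3.8×10⁻⁶ < Ksp = 2.1×10⁻⁵, so the solution is unsaturated and no precipitate forms.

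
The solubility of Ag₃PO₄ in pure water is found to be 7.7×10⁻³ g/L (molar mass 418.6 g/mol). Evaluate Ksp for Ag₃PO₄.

Ksp = 3.1×10⁻¹⁸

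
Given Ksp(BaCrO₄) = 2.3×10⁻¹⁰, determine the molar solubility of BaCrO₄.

1.5×10⁻⁵ M

BaCrO₄(s) ⇌ Ba²⁺(aq) + CrO₄²⁻(aq)
With molar solubility s: [Ba²⁺] = s, [CrO₄²⁻] = s.
Ksp = [Ba²⁺][CrO₄²⁻] = s · s = s^2
s^2 = 2.3×10⁻¹⁰
s = (2.3×10⁻¹⁰)^(1/2) = 1.5×10⁻⁵ mol L⁻¹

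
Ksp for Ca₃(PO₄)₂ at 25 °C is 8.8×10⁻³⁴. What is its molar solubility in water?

Ca₃(PO₄)₂(s) ⇌ 3 Ca²⁺(aq) + 2 PO₄³⁻(aq)
If s mol/L of Ca₃(PO₄)₂ dissolves, [Ca²⁺] = 3s and [PO₄³⁻] = 2s.
Ksp = [Ca²⁺]^3[PO₄³⁻]^2 = (3s)^3 · (2s)^2 = 108s^5
108s^5 = 8.8×10⁻³⁴  ⇒  s^5 = 8.1×10⁻³⁶
s = (8.1×10⁻³⁶)^(1/5) = 9.6×10⁻⁸ mol/L

9.6×10⁻⁸ M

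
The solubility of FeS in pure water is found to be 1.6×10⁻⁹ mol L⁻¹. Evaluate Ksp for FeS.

Ksp = 2.6×10⁻¹⁸

FeS(s) ⇌ Fe²⁺(aq) + S²⁻(aq)
For each mole of FeS that dissolves per liter, [Fe²⁺] = s and [S²⁻] = s; let s denote this solubility.
Ksp = [Fe²⁺][S²⁻] = s · s = s^2
Ksp = (1.6×10⁻⁹)^2 = 2.6×10⁻¹⁸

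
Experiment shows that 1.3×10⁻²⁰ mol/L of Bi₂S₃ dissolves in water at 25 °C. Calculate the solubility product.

Bi₂S₃(s) ⇌ 2 Bi³⁺(aq) + 3 S²⁻(aq)
With molar solubility s: [Bi³⁺] = 2s, [S²⁻] = 3s.
Ksp = [Bi³⁺]^2[S²⁻]^3 = (2s)^2 · (3s)^3 = 108s^5
Ksp = 108 × (1.3×10⁻²⁰)^5 = 4.0×10⁻⁹⁸

Ksp = 4.0×10⁻⁹⁸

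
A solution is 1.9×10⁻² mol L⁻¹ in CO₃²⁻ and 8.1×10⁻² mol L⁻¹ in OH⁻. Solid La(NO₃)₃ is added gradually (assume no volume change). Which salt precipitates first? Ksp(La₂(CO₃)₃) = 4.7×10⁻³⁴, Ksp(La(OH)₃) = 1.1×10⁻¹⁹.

La(OH)₃

Precipitation begins when Q = Ksp.
For La₂(CO₃)₃: [La³⁺] = (Ksp/[CO₃²⁻]^3)^(1/2) = 8.3×10⁻¹⁵ mol L⁻¹
For La(OH)₃: [La³⁺] = (Ksp/[OH⁻]^3) = 2.1×10⁻¹⁶ mol L⁻¹
La(OH)₃ requires the lower [La³⁺], so it precipitates first.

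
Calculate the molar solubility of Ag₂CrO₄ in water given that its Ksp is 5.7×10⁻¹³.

5.2×10⁻⁵ M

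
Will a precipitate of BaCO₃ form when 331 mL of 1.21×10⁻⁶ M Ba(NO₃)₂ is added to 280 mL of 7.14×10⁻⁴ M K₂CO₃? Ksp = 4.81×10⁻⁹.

No

The combined volume is 611 mL.
[Ba²⁺] = (1.21×10⁻⁶)(331)/611 = 6.55×10⁻⁷ M
[CO₃²⁻] = (7.14×10⁻⁴)(280)/611 = 3.27×10⁻⁴ M
Q = [Ba²⁺][CO₃²⁻] = 2.14×10⁻¹⁰
Q < Ksp (2.14×10⁻¹⁰ vs 4.81×10⁻⁹); the solution remains unsaturated and no precipitate forms.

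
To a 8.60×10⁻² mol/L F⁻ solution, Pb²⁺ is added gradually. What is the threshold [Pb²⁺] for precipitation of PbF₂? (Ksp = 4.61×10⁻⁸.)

The threshold for precipitation is Q = Ksp.
PbF₂(s) ⇌ Pb²⁺(aq) + 2 F⁻(aq)
Ksp = [Pb²⁺][F⁻]^2 = [Pb²⁺](8.60×10⁻²)^2
[Pb²⁺] = 4.61×10⁻⁸ / (8.60×10⁻²)^2 = 6.23×10⁻⁶
[Pb²⁺] = 6.23×10⁻⁶ mol/L

6.23×10⁻⁶ M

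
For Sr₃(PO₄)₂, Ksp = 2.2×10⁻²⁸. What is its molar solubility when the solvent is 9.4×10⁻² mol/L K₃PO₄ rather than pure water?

9.7×10⁻¹⁰ M

Sr₃(PO₄)₂(s) ⇌ 3 Sr²⁺(aq) + 2 PO₄³⁻(aq)
Let s be the solubility of Sr₃(PO₄)₂ here. The common ion gives [PO₄³⁻] ≈ 9.4×10⁻² mol/L, and [Sr²⁺] = 3s.
Ksp = [Sr²⁺]^3[PO₄³⁻]^2 = (3s)^3(9.4×10⁻²)^2
(3s)^3 = 2.2×10⁻²⁸ / (9.4×10⁻²)^2 = 2.5×10⁻²⁶
s = 9.7×10⁻¹⁰ mol/L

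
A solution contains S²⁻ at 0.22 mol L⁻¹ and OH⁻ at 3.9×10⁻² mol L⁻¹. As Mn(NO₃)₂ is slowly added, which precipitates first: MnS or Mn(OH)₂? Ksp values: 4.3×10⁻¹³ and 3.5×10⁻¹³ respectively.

Precipitation begins when Q = Ksp.
For MnS: [Mn²⁺] = (Ksp/[S²⁻]) = 2.0×10⁻¹² mol L⁻¹
For Mn(OH)₂: [Mn²⁺] = (Ksp/[OH⁻]^2) = 2.3×10⁻¹⁰ mol L⁻¹
Since MnS needs less Mn²⁺ to reach saturation, it precipitates first.

MnS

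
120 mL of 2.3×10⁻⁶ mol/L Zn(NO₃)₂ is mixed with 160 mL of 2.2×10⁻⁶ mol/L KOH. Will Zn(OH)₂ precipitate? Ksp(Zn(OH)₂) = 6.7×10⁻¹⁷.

The combined volume is 280 mL.
[Zn²⁺] = (2.3×10⁻⁶)(120)/280 = 9.9×10⁻⁷ mol/L
[OH⁻] = (2.2×10⁻⁶)(160)/280 = 1.3×10⁻⁶ mol/L
Q = [Zn²⁺][OH⁻]^2 = 1.6×10⁻¹⁸
Since Q (1.6×10⁻¹⁸) is less than Ksp (6.7×10⁻¹⁷), no Zn(OH)₂ precipitates.

No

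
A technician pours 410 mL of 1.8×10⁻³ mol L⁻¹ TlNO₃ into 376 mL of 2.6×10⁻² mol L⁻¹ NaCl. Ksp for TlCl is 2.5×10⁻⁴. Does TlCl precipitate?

Total volume after mixing = 410 + 376 = 786 mL.
[Tl⁺] = (1.8×10⁻³)(410)/786 = 9.4×10⁻⁴ mol L⁻¹
[Cl⁻] = (2.6×10⁻²)(376)/786 = 1.2×10⁻² mol L⁻¹
Q = [Tl⁺][Cl⁻] = 1.2×10⁻⁵
Since Q (1.2×10⁻⁵) is less than Ksp (2.5×10⁻⁴), no TlCl precipitates.

No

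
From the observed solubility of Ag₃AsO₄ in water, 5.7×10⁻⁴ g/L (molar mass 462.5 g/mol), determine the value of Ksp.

Convert to molarity: s = 5.7×10⁻⁴ / 462.5 = 1.232×10⁻⁶ mol/L
Ag₃AsO₄(s) ⇌ 3 Ag⁺(aq) + AsO₄³⁻(aq)
If s mol/L of Ag₃AsO₄ dissolves, [Ag⁺] = 3s and [AsO₄³⁻] = s.
Ksp = [Ag⁺]^3[AsO₄³⁻] = (3s)^3 · s = 27s^4
Ksp = 27 × (1.232×10⁻⁶)^4 = 6.2×10⁻²³

Ksp = 6.2×10⁻²³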